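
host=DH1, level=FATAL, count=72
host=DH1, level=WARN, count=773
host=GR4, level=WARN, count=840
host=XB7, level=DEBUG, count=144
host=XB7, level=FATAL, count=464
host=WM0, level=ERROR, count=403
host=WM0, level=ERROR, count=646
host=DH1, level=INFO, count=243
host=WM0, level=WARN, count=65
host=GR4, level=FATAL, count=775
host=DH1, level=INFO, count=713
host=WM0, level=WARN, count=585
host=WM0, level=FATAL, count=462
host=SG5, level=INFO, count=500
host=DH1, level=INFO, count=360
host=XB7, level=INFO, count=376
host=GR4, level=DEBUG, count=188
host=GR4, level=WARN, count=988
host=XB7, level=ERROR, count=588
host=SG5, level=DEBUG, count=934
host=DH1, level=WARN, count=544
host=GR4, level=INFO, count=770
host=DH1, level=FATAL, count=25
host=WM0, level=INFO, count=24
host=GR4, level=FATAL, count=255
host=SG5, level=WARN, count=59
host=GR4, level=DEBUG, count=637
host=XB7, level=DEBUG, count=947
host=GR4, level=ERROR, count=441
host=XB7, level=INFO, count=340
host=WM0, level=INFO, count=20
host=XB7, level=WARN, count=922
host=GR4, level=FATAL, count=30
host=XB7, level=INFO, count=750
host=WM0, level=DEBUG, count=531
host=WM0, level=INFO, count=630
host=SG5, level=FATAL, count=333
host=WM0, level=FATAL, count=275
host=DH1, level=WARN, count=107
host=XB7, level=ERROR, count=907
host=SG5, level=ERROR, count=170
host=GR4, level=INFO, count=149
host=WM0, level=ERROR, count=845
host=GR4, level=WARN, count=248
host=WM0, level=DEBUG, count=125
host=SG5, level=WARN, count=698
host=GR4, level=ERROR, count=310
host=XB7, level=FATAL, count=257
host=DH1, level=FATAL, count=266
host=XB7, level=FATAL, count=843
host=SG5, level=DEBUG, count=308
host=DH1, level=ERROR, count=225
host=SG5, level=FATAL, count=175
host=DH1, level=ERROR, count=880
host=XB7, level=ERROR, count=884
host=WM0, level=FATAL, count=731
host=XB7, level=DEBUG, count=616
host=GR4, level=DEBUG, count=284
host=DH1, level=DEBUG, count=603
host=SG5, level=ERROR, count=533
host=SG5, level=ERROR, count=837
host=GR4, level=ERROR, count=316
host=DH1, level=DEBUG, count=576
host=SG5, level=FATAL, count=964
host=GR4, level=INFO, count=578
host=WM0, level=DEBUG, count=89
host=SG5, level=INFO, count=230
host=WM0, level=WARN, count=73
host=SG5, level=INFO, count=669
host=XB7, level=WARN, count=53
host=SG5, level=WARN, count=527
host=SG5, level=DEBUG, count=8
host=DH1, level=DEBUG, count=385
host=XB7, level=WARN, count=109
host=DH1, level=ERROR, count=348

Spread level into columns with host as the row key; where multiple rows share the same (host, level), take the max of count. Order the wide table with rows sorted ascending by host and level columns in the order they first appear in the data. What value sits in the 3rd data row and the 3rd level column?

With rows sorted ascending by host, row 3 is host=SG5. level columns in first-appearance order: FATAL, WARN, DEBUG, ERROR, INFO; column 3 is DEBUG.
Long rows with host=SG5, level=DEBUG: max(934, 308, 8) = 934.

934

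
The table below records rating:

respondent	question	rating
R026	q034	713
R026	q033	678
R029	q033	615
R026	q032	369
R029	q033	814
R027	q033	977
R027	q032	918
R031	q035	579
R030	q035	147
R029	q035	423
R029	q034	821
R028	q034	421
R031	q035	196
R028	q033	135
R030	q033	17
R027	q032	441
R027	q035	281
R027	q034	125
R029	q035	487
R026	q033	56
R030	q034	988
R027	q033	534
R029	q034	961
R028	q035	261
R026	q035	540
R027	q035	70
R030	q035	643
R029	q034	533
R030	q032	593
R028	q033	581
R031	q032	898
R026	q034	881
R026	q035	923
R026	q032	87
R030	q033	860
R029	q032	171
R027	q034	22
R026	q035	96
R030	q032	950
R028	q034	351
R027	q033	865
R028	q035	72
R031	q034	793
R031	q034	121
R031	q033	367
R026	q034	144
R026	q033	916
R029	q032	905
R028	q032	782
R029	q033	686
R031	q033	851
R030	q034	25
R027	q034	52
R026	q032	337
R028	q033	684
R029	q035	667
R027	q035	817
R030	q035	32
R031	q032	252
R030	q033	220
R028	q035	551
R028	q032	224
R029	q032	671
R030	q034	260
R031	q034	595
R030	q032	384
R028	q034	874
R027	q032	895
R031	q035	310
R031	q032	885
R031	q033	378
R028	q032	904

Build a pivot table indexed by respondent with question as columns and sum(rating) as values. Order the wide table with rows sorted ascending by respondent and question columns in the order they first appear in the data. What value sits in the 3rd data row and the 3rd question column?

With rows sorted ascending by respondent, row 3 is respondent=R028. question columns in first-appearance order: q034, q033, q032, q035; column 3 is q032.
Long rows with respondent=R028, question=q032: 782 + 224 + 904 = 1910.

1910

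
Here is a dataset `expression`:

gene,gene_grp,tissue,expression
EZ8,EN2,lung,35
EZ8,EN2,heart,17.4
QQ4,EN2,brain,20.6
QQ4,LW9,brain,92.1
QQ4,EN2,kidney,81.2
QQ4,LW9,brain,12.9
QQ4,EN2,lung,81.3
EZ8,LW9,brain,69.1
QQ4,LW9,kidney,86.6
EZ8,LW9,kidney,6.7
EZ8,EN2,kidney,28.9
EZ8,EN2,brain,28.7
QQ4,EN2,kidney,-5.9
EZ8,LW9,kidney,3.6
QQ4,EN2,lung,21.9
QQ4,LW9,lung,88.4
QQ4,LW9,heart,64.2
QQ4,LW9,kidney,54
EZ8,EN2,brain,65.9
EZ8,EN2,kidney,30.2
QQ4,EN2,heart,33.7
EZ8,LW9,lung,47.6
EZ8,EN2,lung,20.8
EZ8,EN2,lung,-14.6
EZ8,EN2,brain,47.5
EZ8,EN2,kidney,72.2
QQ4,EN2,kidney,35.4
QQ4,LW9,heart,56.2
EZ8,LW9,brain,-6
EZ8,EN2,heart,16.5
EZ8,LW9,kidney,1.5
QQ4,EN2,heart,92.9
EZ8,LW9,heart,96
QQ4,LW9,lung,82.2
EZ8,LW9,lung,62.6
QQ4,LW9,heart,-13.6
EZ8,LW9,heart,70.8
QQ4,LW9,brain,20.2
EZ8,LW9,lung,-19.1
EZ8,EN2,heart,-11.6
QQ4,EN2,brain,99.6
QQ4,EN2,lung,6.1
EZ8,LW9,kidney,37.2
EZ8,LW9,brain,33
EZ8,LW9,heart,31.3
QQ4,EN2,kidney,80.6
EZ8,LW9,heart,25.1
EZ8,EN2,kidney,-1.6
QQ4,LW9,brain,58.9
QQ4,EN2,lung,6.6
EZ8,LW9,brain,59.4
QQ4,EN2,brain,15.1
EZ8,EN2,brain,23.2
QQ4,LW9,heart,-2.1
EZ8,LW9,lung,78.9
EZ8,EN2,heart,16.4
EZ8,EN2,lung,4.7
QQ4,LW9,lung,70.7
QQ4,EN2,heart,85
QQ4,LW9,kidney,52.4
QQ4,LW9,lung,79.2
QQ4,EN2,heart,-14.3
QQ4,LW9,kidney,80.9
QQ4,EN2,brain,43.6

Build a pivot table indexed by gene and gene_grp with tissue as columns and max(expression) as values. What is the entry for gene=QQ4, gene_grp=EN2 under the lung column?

81.3

Rows with gene=QQ4, gene_grp=EN2 and tissue=lung: expression values are 81.3, 21.9, 6.1, 6.6.
max(81.3, 21.9, 6.1, 6.6) = 81.3.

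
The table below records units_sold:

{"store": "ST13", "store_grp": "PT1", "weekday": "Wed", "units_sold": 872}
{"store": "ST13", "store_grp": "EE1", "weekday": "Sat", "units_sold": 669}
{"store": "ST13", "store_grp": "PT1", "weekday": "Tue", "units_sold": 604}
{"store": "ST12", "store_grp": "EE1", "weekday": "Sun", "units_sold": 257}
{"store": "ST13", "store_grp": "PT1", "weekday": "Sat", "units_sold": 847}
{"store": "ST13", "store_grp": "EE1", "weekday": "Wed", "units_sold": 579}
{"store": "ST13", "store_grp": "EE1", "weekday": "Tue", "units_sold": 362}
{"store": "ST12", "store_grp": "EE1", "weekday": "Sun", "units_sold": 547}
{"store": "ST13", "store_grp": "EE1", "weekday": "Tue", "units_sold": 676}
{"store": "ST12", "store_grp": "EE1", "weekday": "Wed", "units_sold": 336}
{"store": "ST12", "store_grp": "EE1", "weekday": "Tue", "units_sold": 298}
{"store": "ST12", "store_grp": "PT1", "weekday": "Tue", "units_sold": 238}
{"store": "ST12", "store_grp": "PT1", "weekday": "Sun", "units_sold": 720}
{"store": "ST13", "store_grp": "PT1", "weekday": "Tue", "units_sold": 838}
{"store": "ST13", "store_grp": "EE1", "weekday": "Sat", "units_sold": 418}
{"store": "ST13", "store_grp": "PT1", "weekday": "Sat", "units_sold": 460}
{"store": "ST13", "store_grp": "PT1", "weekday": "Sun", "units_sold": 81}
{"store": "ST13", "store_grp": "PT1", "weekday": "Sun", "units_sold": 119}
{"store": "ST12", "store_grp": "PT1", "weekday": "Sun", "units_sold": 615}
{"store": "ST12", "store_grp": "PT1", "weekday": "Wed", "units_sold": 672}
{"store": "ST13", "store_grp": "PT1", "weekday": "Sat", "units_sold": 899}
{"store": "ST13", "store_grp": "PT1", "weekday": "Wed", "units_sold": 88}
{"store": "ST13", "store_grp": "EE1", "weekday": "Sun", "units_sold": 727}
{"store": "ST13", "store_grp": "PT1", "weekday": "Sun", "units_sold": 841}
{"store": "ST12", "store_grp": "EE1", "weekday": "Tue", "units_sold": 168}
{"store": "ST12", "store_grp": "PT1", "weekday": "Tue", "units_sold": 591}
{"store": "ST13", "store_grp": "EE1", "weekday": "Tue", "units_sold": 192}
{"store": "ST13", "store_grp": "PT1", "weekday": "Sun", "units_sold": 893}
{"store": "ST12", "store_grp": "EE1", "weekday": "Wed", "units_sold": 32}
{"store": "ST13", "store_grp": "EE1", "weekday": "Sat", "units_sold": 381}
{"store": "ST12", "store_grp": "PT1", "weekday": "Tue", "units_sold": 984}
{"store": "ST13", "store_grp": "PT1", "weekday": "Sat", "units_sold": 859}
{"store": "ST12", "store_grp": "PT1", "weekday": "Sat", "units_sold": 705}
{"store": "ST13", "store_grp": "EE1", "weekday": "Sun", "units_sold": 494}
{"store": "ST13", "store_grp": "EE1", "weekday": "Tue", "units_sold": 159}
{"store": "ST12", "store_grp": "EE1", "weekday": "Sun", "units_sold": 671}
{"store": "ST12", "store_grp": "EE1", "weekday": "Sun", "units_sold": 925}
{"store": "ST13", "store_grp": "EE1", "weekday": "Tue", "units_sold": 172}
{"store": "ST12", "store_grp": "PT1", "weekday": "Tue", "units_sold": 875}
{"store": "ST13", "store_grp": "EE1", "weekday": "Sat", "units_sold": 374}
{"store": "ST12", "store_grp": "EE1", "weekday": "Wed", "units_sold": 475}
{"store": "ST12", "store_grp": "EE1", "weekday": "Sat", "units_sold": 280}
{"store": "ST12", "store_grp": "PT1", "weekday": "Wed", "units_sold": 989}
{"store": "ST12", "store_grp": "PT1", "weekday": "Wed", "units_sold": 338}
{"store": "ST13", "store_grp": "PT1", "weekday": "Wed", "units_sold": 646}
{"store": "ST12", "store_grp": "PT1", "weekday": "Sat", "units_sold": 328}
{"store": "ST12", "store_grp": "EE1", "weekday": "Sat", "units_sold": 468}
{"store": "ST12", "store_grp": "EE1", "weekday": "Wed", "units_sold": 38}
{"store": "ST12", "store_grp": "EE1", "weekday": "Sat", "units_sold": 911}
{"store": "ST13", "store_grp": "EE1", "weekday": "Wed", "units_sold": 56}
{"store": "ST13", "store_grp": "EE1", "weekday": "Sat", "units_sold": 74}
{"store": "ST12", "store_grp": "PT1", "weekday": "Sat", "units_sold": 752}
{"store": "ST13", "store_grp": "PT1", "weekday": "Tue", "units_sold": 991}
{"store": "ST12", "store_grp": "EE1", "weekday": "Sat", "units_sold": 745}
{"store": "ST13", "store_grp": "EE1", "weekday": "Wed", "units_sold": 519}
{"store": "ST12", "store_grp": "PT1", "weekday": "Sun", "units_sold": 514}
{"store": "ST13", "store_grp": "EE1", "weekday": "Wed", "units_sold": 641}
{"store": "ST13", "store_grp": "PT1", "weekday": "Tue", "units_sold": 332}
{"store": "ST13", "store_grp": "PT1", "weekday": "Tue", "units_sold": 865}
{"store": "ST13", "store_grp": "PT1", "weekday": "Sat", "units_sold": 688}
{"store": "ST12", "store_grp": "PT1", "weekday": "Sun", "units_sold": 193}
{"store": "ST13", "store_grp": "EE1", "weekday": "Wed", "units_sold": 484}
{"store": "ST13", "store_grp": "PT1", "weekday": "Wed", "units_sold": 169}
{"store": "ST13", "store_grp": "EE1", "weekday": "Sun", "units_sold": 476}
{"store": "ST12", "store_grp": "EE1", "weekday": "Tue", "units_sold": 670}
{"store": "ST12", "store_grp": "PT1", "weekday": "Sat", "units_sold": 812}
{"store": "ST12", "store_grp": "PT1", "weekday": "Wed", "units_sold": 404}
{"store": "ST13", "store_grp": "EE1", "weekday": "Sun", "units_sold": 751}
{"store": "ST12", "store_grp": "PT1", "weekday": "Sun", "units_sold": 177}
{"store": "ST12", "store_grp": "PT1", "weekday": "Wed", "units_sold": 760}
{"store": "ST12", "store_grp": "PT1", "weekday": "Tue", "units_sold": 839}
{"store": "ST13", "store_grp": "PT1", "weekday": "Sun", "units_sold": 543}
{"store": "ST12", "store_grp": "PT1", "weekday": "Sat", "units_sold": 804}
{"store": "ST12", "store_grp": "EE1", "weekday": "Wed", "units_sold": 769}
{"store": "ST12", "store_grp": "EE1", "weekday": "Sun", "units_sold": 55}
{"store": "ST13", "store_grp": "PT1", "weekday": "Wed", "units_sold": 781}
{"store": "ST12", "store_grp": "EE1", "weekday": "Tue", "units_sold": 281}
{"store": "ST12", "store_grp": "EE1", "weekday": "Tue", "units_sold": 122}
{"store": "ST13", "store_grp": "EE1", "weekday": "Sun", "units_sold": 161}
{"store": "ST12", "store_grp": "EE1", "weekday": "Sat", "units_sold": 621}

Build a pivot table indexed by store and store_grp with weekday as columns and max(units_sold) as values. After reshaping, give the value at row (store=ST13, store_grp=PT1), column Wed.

872

Rows with store=ST13, store_grp=PT1 and weekday=Wed: units_sold values are 872, 88, 646, 169, 781.
max(872, 88, 646, 169, 781) = 872.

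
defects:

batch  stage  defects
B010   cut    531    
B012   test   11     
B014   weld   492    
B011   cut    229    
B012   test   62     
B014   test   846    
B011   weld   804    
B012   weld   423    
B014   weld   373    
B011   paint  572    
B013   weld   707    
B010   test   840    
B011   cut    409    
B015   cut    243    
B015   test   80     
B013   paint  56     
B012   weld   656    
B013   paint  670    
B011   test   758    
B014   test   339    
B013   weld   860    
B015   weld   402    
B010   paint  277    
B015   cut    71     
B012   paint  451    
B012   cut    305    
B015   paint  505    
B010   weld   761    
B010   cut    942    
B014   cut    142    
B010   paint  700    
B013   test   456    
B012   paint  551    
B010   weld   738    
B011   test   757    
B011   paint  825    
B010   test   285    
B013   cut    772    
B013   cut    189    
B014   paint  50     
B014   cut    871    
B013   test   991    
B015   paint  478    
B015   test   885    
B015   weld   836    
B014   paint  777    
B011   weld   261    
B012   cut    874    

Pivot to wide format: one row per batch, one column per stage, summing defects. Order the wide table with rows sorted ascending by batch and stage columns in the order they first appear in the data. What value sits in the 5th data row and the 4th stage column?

With rows sorted ascending by batch, row 5 is batch=B014. stage columns in first-appearance order: cut, test, weld, paint; column 4 is paint.
Long rows with batch=B014, stage=paint: 50 + 777 = 827.

827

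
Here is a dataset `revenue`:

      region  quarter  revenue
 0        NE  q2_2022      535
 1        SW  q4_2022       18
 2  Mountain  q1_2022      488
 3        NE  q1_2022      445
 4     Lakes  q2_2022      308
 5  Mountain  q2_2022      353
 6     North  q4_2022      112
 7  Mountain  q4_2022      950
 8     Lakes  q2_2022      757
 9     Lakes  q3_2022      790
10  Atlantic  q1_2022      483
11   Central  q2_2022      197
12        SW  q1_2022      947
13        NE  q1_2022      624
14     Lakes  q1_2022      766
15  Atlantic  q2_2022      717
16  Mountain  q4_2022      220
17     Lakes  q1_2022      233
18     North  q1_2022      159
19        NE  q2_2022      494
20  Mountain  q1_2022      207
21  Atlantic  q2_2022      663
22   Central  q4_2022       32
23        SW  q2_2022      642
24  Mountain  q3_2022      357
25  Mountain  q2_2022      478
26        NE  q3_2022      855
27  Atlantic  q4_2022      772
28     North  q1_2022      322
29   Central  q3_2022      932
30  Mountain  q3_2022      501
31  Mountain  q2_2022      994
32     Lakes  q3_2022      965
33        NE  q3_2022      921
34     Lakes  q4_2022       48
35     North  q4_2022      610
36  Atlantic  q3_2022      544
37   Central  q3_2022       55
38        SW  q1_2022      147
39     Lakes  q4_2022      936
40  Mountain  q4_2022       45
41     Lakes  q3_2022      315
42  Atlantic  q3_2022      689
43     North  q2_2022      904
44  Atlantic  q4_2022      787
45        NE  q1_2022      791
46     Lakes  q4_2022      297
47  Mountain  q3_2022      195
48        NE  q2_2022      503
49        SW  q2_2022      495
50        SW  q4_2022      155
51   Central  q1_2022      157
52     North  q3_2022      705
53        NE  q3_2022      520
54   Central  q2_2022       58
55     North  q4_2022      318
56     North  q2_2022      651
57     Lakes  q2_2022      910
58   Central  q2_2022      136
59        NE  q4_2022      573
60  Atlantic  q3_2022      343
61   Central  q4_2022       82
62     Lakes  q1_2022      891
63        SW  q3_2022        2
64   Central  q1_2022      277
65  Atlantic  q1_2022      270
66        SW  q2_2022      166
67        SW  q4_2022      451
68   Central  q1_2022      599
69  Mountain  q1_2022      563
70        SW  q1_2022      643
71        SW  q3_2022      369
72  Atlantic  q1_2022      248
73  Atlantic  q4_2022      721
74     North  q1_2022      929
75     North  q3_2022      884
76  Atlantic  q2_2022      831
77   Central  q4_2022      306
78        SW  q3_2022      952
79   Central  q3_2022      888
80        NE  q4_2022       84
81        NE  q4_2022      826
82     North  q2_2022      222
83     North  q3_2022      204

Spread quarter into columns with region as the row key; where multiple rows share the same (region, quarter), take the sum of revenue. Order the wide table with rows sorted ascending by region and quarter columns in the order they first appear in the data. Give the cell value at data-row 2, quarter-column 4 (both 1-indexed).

With rows sorted ascending by region, row 2 is region=Central. quarter columns in first-appearance order: q2_2022, q4_2022, q1_2022, q3_2022; column 4 is q3_2022.
Long rows with region=Central, quarter=q3_2022: 932 + 55 + 888 = 1875.

1875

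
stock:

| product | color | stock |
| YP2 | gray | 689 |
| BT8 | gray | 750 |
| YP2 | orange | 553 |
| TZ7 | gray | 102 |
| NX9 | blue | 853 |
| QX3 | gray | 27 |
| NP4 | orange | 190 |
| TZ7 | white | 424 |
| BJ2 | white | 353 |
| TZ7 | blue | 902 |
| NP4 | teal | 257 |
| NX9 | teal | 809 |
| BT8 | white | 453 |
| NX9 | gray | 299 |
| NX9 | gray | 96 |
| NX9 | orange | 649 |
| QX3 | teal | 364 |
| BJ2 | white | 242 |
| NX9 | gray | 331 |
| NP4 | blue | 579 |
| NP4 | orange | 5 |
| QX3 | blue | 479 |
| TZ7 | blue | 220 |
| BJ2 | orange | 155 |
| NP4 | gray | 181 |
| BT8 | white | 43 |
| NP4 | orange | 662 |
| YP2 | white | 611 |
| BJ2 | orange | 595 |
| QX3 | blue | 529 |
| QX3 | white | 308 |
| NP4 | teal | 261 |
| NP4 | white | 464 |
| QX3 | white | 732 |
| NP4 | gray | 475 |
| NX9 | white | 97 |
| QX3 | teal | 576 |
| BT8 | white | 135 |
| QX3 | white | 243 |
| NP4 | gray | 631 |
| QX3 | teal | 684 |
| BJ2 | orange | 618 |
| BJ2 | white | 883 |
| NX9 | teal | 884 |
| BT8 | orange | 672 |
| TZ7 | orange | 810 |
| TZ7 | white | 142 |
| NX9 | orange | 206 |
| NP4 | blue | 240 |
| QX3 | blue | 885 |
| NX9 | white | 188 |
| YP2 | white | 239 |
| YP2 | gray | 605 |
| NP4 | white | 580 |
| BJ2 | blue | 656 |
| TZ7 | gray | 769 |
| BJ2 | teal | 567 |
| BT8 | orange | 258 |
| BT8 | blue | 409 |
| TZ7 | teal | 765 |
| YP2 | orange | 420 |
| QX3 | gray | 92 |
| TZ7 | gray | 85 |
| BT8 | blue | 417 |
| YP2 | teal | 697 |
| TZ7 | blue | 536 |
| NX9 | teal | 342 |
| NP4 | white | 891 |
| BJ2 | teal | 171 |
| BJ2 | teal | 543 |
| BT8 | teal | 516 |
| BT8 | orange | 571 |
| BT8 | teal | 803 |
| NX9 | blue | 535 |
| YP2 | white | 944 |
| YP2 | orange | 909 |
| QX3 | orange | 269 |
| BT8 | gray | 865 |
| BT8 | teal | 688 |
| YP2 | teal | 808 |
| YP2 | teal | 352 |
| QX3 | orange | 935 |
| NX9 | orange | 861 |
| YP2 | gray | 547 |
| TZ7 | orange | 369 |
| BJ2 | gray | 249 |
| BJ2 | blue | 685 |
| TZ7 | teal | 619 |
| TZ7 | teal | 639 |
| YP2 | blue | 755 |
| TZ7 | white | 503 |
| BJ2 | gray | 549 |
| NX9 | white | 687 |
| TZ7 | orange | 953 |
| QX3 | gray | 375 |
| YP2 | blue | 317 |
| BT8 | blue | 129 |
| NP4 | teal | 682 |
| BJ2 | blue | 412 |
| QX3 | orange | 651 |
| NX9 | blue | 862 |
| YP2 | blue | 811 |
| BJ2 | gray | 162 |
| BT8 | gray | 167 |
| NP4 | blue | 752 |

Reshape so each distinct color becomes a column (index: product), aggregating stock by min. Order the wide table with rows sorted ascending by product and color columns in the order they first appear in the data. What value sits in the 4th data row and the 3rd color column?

With rows sorted ascending by product, row 4 is product=NX9. color columns in first-appearance order: gray, orange, blue, white, teal; column 3 is blue.
Long rows with product=NX9, color=blue: min(853, 535, 862) = 535.

535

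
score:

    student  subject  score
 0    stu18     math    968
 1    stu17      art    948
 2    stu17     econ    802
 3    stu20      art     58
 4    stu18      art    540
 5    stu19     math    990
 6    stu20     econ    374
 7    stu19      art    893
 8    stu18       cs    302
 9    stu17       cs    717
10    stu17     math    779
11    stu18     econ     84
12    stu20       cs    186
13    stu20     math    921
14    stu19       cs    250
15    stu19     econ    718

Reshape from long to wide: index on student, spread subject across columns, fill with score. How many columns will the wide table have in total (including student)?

5

1 column for student plus 4 distinct subject values → 5 columns.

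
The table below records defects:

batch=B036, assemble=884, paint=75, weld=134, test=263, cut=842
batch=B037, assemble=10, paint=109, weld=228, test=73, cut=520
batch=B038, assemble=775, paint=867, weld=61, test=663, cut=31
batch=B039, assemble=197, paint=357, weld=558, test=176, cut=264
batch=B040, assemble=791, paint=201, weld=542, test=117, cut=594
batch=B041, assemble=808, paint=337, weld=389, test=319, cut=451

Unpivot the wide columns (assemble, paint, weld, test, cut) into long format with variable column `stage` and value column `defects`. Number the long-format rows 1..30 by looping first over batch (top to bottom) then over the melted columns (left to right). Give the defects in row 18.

558

30 rows total (6 × 5). Row 18: index ⌊(18-1)/5⌋ = 3 into batch → B039; (18-1) mod 5 = 2 into the melted columns → weld.
So row 18 is (B039, weld, 558); defects = 558.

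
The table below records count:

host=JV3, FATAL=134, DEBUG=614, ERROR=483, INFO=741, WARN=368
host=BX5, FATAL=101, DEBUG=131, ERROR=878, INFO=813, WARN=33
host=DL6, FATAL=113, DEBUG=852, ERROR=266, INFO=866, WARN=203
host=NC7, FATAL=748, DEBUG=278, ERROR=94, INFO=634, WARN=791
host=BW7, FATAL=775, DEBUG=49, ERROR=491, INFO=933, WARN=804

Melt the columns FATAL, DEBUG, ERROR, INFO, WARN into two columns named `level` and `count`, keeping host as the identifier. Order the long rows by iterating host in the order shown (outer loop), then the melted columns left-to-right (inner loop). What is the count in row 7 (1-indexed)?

25 rows total (5 × 5). Row 7: index ⌊(7-1)/5⌋ = 1 into host → BX5; (7-1) mod 5 = 1 into the melted columns → DEBUG.
So row 7 is (BX5, DEBUG, 131); count = 131.

131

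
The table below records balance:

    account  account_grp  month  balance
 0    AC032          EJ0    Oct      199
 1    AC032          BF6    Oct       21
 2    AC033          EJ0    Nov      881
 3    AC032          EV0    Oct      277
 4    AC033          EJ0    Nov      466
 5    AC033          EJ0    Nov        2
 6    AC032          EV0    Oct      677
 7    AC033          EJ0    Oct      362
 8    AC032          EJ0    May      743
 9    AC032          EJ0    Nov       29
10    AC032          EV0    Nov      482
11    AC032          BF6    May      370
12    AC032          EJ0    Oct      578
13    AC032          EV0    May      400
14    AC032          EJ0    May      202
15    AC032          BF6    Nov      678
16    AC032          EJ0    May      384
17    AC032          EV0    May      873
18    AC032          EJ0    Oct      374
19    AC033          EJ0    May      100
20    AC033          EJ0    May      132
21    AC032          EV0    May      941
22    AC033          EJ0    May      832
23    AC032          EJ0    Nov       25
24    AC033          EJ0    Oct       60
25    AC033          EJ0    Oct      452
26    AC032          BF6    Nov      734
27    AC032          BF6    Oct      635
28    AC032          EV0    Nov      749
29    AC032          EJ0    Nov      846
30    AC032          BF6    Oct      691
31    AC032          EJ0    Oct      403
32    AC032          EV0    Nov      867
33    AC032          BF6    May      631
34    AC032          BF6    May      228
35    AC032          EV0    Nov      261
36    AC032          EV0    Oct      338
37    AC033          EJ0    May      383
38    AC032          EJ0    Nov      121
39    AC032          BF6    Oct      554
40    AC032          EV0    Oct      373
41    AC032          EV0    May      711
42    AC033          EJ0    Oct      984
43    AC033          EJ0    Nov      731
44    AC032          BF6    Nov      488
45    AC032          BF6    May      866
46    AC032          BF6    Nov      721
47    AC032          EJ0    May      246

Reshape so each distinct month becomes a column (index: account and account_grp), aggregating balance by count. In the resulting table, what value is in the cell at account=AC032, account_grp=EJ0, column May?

Rows with account=AC032, account_grp=EJ0 and month=May: balance values are 743, 202, 384, 246.
4 rows match — count = 4.

4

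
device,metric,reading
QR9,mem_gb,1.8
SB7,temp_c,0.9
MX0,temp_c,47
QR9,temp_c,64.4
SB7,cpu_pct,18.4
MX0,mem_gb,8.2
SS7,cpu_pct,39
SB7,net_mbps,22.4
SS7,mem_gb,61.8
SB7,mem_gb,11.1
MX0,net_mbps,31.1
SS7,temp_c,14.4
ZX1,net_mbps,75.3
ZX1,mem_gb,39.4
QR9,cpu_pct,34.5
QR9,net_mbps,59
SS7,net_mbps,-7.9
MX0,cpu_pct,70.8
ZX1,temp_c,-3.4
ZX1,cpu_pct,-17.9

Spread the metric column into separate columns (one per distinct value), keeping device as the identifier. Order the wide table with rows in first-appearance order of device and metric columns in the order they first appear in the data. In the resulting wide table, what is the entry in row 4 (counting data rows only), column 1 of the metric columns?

With rows in first-appearance order of device, row 4 is device=SS7. metric columns in first-appearance order: mem_gb, temp_c, cpu_pct, net_mbps; column 1 is mem_gb.
Long rows with device=SS7, metric=mem_gb: reading = 61.8.

61.8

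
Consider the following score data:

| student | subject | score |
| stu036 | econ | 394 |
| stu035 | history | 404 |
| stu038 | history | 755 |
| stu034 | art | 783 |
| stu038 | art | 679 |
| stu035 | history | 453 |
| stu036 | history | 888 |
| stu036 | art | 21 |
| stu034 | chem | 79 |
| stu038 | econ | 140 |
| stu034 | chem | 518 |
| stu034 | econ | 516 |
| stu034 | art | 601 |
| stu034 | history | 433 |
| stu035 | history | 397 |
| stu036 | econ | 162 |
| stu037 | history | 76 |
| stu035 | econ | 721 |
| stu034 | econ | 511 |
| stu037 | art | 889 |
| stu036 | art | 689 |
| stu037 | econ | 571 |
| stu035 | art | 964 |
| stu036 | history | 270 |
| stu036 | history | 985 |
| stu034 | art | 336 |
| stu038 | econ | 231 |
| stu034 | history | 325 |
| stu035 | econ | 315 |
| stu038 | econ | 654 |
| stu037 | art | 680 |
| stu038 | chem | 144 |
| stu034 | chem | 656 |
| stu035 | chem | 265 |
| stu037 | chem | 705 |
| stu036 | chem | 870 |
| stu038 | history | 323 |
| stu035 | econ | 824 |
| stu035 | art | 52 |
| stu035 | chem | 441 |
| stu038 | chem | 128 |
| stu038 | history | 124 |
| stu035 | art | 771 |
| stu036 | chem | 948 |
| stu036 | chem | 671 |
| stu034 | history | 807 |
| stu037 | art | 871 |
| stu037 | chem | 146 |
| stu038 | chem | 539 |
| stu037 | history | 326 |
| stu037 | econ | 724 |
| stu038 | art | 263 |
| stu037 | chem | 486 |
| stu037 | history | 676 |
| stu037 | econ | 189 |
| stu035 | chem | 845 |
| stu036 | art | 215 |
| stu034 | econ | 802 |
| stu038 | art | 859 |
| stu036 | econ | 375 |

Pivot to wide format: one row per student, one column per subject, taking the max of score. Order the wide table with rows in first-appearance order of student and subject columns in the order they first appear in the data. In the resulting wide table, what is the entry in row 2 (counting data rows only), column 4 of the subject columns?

With rows in first-appearance order of student, row 2 is student=stu035. subject columns in first-appearance order: econ, history, art, chem; column 4 is chem.
Long rows with student=stu035, subject=chem: max(265, 441, 845) = 845.

845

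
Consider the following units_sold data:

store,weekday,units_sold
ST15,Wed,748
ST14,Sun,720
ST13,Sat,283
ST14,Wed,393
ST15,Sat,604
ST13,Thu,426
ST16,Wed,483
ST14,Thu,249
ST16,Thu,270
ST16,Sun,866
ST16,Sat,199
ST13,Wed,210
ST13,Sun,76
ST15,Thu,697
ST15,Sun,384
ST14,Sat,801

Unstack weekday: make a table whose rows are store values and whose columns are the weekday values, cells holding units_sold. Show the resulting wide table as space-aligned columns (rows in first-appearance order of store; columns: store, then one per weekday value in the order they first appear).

store  Wed  Sun  Sat  Thu
ST15   748  384  604  697
ST14   393  720  801  249
ST13   210  76   283  426
ST16   483  866  199  270

Columns: store plus the 4 distinct weekday values (Wed, Sun, Sat, Thu).
For example, row ST15 column Wed takes units_sold=748 from the long row (ST15, Wed).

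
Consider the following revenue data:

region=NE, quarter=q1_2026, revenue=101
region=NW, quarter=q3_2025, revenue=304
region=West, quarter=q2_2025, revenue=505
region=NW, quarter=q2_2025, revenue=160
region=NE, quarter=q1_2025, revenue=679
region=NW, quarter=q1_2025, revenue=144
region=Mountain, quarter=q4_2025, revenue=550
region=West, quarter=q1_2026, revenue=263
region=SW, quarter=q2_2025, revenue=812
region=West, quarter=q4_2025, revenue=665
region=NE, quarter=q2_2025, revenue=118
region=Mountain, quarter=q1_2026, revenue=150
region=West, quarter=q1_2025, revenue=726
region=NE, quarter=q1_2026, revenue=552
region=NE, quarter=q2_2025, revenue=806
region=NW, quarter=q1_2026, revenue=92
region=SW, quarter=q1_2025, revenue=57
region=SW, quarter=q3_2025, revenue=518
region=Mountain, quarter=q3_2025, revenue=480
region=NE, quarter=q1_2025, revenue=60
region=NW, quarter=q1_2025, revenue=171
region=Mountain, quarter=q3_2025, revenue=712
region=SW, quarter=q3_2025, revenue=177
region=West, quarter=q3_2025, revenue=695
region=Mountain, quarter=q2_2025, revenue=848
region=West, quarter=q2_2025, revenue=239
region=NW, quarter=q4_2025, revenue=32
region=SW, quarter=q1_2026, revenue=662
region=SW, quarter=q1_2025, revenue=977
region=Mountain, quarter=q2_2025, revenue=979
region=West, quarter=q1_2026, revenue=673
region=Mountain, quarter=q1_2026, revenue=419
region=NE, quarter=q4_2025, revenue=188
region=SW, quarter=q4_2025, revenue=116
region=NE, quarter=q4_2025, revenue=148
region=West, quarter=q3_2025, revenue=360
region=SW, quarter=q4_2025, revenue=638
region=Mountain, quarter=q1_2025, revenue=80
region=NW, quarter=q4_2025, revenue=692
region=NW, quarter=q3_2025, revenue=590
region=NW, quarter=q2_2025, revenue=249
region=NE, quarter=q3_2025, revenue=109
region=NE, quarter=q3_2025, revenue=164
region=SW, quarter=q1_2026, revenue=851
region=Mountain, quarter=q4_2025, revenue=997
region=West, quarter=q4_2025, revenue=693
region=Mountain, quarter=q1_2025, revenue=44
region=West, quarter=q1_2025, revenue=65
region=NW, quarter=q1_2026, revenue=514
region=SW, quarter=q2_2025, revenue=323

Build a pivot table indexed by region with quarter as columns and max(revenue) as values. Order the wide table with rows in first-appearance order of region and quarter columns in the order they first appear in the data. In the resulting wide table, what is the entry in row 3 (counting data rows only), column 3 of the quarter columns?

With rows in first-appearance order of region, row 3 is region=West. quarter columns in first-appearance order: q1_2026, q3_2025, q2_2025, q1_2025, q4_2025; column 3 is q2_2025.
Long rows with region=West, quarter=q2_2025: max(505, 239) = 505.

505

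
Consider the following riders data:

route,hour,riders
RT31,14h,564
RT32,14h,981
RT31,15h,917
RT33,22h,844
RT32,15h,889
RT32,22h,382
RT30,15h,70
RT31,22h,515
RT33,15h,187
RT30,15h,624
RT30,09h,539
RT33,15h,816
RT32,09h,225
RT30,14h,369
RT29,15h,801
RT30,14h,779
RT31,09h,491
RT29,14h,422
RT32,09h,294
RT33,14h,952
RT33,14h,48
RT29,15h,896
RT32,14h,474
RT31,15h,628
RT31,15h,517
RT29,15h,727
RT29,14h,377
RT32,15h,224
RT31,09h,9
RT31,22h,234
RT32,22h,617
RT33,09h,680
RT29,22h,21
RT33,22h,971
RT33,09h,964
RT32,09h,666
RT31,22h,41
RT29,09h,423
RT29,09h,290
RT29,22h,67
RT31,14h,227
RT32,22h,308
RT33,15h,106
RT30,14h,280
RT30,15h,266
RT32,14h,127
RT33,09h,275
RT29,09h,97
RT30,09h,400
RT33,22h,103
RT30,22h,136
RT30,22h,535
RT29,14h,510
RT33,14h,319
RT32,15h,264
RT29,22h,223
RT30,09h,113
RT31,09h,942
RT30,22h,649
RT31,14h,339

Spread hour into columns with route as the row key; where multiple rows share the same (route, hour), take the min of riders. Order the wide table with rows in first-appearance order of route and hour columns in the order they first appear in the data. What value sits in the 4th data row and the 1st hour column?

280

With rows in first-appearance order of route, row 4 is route=RT30. hour columns in first-appearance order: 14h, 15h, 22h, 09h; column 1 is 14h.
Long rows with route=RT30, hour=14h: min(369, 779, 280) = 280.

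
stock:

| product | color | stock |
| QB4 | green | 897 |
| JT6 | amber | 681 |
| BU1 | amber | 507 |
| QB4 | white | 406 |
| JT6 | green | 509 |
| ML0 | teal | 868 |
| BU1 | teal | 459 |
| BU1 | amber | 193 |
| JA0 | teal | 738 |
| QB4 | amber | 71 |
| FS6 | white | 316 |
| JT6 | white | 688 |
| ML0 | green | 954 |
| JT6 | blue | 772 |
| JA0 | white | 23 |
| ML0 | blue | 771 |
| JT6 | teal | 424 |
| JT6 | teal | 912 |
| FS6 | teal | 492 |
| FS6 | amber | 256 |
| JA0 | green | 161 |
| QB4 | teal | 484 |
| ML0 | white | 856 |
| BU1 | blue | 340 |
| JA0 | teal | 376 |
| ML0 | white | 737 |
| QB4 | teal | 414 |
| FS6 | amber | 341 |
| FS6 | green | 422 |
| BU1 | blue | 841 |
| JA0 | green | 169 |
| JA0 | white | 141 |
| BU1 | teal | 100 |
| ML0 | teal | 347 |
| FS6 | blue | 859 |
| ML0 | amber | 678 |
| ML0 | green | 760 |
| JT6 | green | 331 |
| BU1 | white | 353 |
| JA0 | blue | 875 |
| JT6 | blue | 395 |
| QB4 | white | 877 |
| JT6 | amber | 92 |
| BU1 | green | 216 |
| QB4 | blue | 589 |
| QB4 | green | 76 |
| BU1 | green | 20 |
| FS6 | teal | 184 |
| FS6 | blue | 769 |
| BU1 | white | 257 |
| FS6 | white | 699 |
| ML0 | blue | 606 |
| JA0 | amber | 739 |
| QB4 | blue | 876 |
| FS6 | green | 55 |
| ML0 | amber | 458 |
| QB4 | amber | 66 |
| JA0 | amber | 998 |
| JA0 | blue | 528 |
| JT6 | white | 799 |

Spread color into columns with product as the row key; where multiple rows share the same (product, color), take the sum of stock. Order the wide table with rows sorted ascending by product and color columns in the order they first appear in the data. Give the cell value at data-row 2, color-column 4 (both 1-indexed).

With rows sorted ascending by product, row 2 is product=FS6. color columns in first-appearance order: green, amber, white, teal, blue; column 4 is teal.
Long rows with product=FS6, color=teal: 492 + 184 = 676.

676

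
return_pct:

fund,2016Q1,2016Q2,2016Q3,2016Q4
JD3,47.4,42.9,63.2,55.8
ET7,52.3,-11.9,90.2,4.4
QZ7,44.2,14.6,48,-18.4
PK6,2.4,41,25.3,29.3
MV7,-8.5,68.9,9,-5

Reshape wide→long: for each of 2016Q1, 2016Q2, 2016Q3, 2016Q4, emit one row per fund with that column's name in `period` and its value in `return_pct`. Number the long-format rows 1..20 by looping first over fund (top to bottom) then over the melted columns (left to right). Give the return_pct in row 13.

20 rows total (5 × 4). Row 13: index ⌊(13-1)/4⌋ = 3 into fund → PK6; (13-1) mod 4 = 0 into the melted columns → 2016Q1.
So row 13 is (PK6, 2016Q1, 2.4); return_pct = 2.4.

2.4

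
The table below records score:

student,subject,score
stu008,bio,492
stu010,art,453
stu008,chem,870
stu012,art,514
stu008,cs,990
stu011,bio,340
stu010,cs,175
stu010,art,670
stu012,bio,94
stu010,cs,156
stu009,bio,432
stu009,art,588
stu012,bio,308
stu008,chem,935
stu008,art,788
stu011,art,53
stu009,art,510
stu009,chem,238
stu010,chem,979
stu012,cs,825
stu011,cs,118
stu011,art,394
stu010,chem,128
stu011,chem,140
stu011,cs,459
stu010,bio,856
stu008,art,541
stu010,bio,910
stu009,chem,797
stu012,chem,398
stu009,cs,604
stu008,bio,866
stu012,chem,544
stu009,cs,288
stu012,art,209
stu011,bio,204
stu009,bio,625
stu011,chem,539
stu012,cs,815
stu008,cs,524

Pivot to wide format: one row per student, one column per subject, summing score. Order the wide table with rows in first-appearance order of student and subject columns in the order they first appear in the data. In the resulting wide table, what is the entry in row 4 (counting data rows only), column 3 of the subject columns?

679

With rows in first-appearance order of student, row 4 is student=stu011. subject columns in first-appearance order: bio, art, chem, cs; column 3 is chem.
Long rows with student=stu011, subject=chem: 140 + 539 = 679.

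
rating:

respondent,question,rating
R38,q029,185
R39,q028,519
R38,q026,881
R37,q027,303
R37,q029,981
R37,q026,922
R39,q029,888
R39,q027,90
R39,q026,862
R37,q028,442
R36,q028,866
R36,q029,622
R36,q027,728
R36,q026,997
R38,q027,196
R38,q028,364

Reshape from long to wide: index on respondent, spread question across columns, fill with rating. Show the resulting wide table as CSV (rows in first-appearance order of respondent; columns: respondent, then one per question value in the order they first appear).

Columns: respondent plus the 4 distinct question values (q029, q028, q026, q027).
For example, row R38 column q029 takes rating=185 from the long row (R38, q029).

respondent,q029,q028,q026,q027
R38,185,364,881,196
R39,888,519,862,90
R37,981,442,922,303
R36,622,866,997,728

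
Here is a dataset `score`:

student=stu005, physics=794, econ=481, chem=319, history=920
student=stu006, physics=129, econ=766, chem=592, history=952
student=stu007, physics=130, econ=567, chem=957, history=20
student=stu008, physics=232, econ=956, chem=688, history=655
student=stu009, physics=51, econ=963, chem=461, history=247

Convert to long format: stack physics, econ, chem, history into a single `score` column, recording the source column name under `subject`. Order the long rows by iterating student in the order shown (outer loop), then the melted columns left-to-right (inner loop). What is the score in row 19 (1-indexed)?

461

20 rows total (5 × 4). Row 19: index ⌊(19-1)/4⌋ = 4 into student → stu009; (19-1) mod 4 = 2 into the melted columns → chem.
So row 19 is (stu009, chem, 461); score = 461.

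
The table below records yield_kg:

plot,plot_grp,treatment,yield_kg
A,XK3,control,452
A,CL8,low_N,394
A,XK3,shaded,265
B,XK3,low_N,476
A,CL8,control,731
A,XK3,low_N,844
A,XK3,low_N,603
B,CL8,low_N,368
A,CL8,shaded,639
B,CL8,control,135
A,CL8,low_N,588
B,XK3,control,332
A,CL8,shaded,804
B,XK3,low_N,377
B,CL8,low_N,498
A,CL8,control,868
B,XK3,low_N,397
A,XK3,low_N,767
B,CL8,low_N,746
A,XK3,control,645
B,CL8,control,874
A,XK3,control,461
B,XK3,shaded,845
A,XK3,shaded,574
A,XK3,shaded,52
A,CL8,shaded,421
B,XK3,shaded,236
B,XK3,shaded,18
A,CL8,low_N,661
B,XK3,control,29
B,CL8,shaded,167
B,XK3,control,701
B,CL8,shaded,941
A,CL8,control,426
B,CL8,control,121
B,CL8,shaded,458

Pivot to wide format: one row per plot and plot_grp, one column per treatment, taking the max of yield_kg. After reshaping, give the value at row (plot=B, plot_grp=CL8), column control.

Rows with plot=B, plot_grp=CL8 and treatment=control: yield_kg values are 135, 874, 121.
max(135, 874, 121) = 874.

874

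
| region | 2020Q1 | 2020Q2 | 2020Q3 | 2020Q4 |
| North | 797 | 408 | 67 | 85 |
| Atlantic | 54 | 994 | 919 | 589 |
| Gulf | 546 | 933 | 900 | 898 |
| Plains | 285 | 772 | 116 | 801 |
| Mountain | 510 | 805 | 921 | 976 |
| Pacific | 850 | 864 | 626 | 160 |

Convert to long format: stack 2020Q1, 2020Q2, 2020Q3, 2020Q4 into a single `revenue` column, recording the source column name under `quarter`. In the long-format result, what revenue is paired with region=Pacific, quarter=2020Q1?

Unpivoting turns each (region, wide-column) pair into one long row.
The wide cell at row Pacific, column 2020Q1 holds 850, so the long row (Pacific, 2020Q1) has revenue=850.

850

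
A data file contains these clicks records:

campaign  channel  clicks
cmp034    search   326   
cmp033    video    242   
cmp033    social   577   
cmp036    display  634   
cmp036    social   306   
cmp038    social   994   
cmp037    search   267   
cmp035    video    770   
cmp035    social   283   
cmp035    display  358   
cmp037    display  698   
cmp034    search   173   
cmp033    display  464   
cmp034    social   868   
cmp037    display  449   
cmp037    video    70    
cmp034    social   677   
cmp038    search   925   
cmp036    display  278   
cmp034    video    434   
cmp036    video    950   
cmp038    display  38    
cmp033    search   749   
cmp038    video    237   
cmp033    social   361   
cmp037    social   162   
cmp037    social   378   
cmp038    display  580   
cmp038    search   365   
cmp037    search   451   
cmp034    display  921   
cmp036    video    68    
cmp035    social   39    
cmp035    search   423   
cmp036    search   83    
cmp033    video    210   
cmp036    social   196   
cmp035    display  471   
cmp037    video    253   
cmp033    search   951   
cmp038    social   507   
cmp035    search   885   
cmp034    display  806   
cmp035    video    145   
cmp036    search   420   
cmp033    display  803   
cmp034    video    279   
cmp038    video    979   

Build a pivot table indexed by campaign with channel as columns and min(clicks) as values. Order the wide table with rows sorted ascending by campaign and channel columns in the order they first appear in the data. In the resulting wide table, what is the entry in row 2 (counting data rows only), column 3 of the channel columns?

677

With rows sorted ascending by campaign, row 2 is campaign=cmp034. channel columns in first-appearance order: search, video, social, display; column 3 is social.
Long rows with campaign=cmp034, channel=social: min(868, 677) = 677.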